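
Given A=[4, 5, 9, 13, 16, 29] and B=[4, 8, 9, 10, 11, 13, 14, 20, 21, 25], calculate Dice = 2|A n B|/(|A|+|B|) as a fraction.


A intersect B = [4, 9, 13]
|A intersect B| = 3
|A| = 6, |B| = 10
Dice = 2*3 / (6+10)
= 6 / 16 = 3/8

3/8


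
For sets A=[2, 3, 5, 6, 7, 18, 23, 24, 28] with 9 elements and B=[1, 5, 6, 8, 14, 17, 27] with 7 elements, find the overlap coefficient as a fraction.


A intersect B = [5, 6]
|A intersect B| = 2
min(|A|, |B|) = min(9, 7) = 7
Overlap = 2 / 7 = 2/7

2/7


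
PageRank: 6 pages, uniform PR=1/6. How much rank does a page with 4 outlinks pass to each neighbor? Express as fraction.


Initial PR = 1/6 = 1/6
Outlinks = 4
Contribution per link = PR / outlinks
= 1/6 / 4
= 1/24

1/24


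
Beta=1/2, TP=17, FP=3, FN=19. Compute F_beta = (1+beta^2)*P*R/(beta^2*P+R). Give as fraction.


P = TP/(TP+FP) = 17/20 = 17/20
R = TP/(TP+FN) = 17/36 = 17/36
beta^2 = 1/2^2 = 1/4
(1 + beta^2) = 5/4
Numerator = (1+beta^2)*P*R = 289/576
Denominator = beta^2*P + R = 17/80 + 17/36 = 493/720
F_beta = 85/116

85/116


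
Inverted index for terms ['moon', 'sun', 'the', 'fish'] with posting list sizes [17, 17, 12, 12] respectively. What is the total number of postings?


Summing posting list sizes:
'moon': 17 postings
'sun': 17 postings
'the': 12 postings
'fish': 12 postings
Total = 17 + 17 + 12 + 12 = 58

58


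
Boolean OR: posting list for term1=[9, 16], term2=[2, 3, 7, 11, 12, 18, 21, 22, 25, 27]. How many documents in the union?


Boolean OR: find union of posting lists
term1 docs: [9, 16]
term2 docs: [2, 3, 7, 11, 12, 18, 21, 22, 25, 27]
Union: [2, 3, 7, 9, 11, 12, 16, 18, 21, 22, 25, 27]
|union| = 12

12


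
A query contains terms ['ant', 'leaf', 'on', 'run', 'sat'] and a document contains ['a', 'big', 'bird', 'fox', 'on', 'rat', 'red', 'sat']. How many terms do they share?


Query terms: ['ant', 'leaf', 'on', 'run', 'sat']
Document terms: ['a', 'big', 'bird', 'fox', 'on', 'rat', 'red', 'sat']
Common terms: ['on', 'sat']
Overlap count = 2

2


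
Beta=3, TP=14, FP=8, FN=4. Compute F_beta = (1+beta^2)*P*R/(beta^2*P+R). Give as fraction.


P = TP/(TP+FP) = 14/22 = 7/11
R = TP/(TP+FN) = 14/18 = 7/9
beta^2 = 3^2 = 9
(1 + beta^2) = 10
Numerator = (1+beta^2)*P*R = 490/99
Denominator = beta^2*P + R = 63/11 + 7/9 = 644/99
F_beta = 35/46

35/46


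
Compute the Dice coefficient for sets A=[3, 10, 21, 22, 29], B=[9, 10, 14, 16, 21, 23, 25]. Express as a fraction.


A intersect B = [10, 21]
|A intersect B| = 2
|A| = 5, |B| = 7
Dice = 2*2 / (5+7)
= 4 / 12 = 1/3

1/3


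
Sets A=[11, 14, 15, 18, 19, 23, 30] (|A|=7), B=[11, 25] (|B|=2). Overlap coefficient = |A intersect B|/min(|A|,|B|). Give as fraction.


A intersect B = [11]
|A intersect B| = 1
min(|A|, |B|) = min(7, 2) = 2
Overlap = 1 / 2 = 1/2

1/2


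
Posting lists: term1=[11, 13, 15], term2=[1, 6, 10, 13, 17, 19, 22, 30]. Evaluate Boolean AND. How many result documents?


Boolean AND: find intersection of posting lists
term1 docs: [11, 13, 15]
term2 docs: [1, 6, 10, 13, 17, 19, 22, 30]
Intersection: [13]
|intersection| = 1

1


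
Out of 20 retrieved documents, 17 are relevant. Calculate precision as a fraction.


Precision = relevant_retrieved / total_retrieved
= 17 / 20
= 17 / (17 + 3)
= 17/20

17/20


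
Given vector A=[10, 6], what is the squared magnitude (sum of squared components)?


|A|^2 = sum of squared components
A[0]^2 = 10^2 = 100
A[1]^2 = 6^2 = 36
Sum = 100 + 36 = 136

136


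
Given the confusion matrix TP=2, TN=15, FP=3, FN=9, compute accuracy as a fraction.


Accuracy = (TP + TN) / (TP + TN + FP + FN)
TP + TN = 2 + 15 = 17
Total = 2 + 15 + 3 + 9 = 29
Accuracy = 17 / 29 = 17/29

17/29


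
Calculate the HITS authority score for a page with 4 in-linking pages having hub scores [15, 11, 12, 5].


Authority = sum of hub scores of in-linkers
In-link 1: hub score = 15
In-link 2: hub score = 11
In-link 3: hub score = 12
In-link 4: hub score = 5
Authority = 15 + 11 + 12 + 5 = 43

43


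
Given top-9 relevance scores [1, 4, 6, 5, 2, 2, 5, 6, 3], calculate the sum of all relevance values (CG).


Cumulative Gain = sum of relevance scores
Position 1: rel=1, running sum=1
Position 2: rel=4, running sum=5
Position 3: rel=6, running sum=11
Position 4: rel=5, running sum=16
Position 5: rel=2, running sum=18
Position 6: rel=2, running sum=20
Position 7: rel=5, running sum=25
Position 8: rel=6, running sum=31
Position 9: rel=3, running sum=34
CG = 34

34


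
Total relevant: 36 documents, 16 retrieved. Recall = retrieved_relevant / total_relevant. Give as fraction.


Recall = retrieved_relevant / total_relevant
= 16 / 36
= 16 / (16 + 20)
= 4/9

4/9


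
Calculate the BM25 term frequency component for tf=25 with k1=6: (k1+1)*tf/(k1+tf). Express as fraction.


BM25 TF component = (k1+1)*tf / (k1+tf)
k1 = 6, tf = 25
Numerator = (6+1)*25 = 175
Denominator = 6 + 25 = 31
= 175/31 = 175/31

175/31


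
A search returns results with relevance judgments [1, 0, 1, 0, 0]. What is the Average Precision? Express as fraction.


Computing P@k for each relevant position:
Position 1: relevant, P@1 = 1/1 = 1
Position 2: not relevant
Position 3: relevant, P@3 = 2/3 = 2/3
Position 4: not relevant
Position 5: not relevant
Sum of P@k = 1 + 2/3 = 5/3
AP = 5/3 / 2 = 5/6

5/6


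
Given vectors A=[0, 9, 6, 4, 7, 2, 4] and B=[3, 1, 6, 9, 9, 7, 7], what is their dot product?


Dot product = sum of element-wise products
A[0]*B[0] = 0*3 = 0
A[1]*B[1] = 9*1 = 9
A[2]*B[2] = 6*6 = 36
A[3]*B[3] = 4*9 = 36
A[4]*B[4] = 7*9 = 63
A[5]*B[5] = 2*7 = 14
A[6]*B[6] = 4*7 = 28
Sum = 0 + 9 + 36 + 36 + 63 + 14 + 28 = 186

186


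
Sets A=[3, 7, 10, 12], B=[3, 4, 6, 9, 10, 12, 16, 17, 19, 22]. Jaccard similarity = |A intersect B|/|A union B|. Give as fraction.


A intersect B = [3, 10, 12]
|A intersect B| = 3
A union B = [3, 4, 6, 7, 9, 10, 12, 16, 17, 19, 22]
|A union B| = 11
Jaccard = 3/11 = 3/11

3/11


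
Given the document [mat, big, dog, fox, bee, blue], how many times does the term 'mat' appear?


Document has 6 words
Scanning for 'mat':
Found at positions: [0]
Count = 1

1


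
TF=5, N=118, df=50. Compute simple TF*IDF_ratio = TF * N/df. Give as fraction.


TF * (N/df)
= 5 * (118/50)
= 5 * 59/25
= 59/5

59/5


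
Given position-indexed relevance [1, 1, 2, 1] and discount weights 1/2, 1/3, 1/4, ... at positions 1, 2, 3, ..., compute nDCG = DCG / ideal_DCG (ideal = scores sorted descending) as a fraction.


Position discount weights w_i = 1/(i+1) for i=1..4:
Weights = [1/2, 1/3, 1/4, 1/5]
Actual relevance: [1, 1, 2, 1]
DCG = 1/2 + 1/3 + 2/4 + 1/5 = 23/15
Ideal relevance (sorted desc): [2, 1, 1, 1]
Ideal DCG = 2/2 + 1/3 + 1/4 + 1/5 = 107/60
nDCG = DCG / ideal_DCG = 23/15 / 107/60 = 92/107

92/107


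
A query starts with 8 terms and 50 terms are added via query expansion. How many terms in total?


Original terms: 8
Expansion terms: 50
Total = 8 + 50 = 58

58


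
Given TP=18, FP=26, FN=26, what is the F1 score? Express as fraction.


F1 = 2 * P * R / (P + R)
P = TP/(TP+FP) = 18/44 = 9/22
R = TP/(TP+FN) = 18/44 = 9/22
2 * P * R = 2 * 9/22 * 9/22 = 81/242
P + R = 9/22 + 9/22 = 9/11
F1 = 81/242 / 9/11 = 9/22

9/22


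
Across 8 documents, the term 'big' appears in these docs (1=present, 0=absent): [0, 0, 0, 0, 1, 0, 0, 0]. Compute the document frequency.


Checking each document for 'big':
Doc 1: absent
Doc 2: absent
Doc 3: absent
Doc 4: absent
Doc 5: present
Doc 6: absent
Doc 7: absent
Doc 8: absent
df = sum of presences = 0 + 0 + 0 + 0 + 1 + 0 + 0 + 0 = 1

1


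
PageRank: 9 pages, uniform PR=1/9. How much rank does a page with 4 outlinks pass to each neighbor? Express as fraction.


Initial PR = 1/9 = 1/9
Outlinks = 4
Contribution per link = PR / outlinks
= 1/9 / 4
= 1/36

1/36


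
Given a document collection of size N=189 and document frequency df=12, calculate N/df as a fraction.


IDF ratio = N / df
= 189 / 12
= 63/4

63/4


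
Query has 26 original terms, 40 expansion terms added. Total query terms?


Original terms: 26
Expansion terms: 40
Total = 26 + 40 = 66

66


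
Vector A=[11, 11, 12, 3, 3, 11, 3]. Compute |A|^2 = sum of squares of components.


|A|^2 = sum of squared components
A[0]^2 = 11^2 = 121
A[1]^2 = 11^2 = 121
A[2]^2 = 12^2 = 144
A[3]^2 = 3^2 = 9
A[4]^2 = 3^2 = 9
A[5]^2 = 11^2 = 121
A[6]^2 = 3^2 = 9
Sum = 121 + 121 + 144 + 9 + 9 + 121 + 9 = 534

534


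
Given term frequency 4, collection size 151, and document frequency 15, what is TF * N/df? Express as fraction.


TF * (N/df)
= 4 * (151/15)
= 4 * 151/15
= 604/15

604/15


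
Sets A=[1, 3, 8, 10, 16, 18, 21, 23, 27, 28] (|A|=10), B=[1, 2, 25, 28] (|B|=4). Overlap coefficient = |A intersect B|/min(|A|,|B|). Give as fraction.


A intersect B = [1, 28]
|A intersect B| = 2
min(|A|, |B|) = min(10, 4) = 4
Overlap = 2 / 4 = 1/2

1/2


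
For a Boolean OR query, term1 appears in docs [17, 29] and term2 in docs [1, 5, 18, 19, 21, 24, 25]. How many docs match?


Boolean OR: find union of posting lists
term1 docs: [17, 29]
term2 docs: [1, 5, 18, 19, 21, 24, 25]
Union: [1, 5, 17, 18, 19, 21, 24, 25, 29]
|union| = 9

9


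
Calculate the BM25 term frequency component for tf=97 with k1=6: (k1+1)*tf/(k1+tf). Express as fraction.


BM25 TF component = (k1+1)*tf / (k1+tf)
k1 = 6, tf = 97
Numerator = (6+1)*97 = 679
Denominator = 6 + 97 = 103
= 679/103 = 679/103

679/103


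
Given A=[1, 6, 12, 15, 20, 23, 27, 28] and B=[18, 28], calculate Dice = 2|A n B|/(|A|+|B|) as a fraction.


A intersect B = [28]
|A intersect B| = 1
|A| = 8, |B| = 2
Dice = 2*1 / (8+2)
= 2 / 10 = 1/5

1/5


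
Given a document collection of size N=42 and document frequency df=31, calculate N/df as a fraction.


IDF ratio = N / df
= 42 / 31
= 42/31

42/31


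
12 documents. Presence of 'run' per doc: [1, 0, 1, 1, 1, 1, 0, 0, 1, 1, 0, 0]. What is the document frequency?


Checking each document for 'run':
Doc 1: present
Doc 2: absent
Doc 3: present
Doc 4: present
Doc 5: present
Doc 6: present
Doc 7: absent
Doc 8: absent
Doc 9: present
Doc 10: present
Doc 11: absent
Doc 12: absent
df = sum of presences = 1 + 0 + 1 + 1 + 1 + 1 + 0 + 0 + 1 + 1 + 0 + 0 = 7

7


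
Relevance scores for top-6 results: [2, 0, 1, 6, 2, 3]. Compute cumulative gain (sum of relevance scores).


Cumulative Gain = sum of relevance scores
Position 1: rel=2, running sum=2
Position 2: rel=0, running sum=2
Position 3: rel=1, running sum=3
Position 4: rel=6, running sum=9
Position 5: rel=2, running sum=11
Position 6: rel=3, running sum=14
CG = 14

14


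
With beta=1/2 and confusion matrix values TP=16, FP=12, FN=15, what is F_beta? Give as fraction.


P = TP/(TP+FP) = 16/28 = 4/7
R = TP/(TP+FN) = 16/31 = 16/31
beta^2 = 1/2^2 = 1/4
(1 + beta^2) = 5/4
Numerator = (1+beta^2)*P*R = 80/217
Denominator = beta^2*P + R = 1/7 + 16/31 = 143/217
F_beta = 80/143

80/143


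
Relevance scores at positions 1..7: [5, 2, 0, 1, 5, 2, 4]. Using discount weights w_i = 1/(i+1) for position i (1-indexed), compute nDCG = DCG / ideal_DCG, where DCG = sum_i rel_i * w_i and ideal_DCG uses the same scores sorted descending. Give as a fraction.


Position discount weights w_i = 1/(i+1) for i=1..7:
Weights = [1/2, 1/3, 1/4, 1/5, 1/6, 1/7, 1/8]
Actual relevance: [5, 2, 0, 1, 5, 2, 4]
DCG = 5/2 + 2/3 + 0/4 + 1/5 + 5/6 + 2/7 + 4/8 = 349/70
Ideal relevance (sorted desc): [5, 5, 4, 2, 2, 1, 0]
Ideal DCG = 5/2 + 5/3 + 4/4 + 2/5 + 2/6 + 1/7 + 0/8 = 423/70
nDCG = DCG / ideal_DCG = 349/70 / 423/70 = 349/423

349/423


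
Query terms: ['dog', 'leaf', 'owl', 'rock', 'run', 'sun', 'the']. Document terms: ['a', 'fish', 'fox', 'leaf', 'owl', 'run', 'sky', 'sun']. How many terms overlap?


Query terms: ['dog', 'leaf', 'owl', 'rock', 'run', 'sun', 'the']
Document terms: ['a', 'fish', 'fox', 'leaf', 'owl', 'run', 'sky', 'sun']
Common terms: ['leaf', 'owl', 'run', 'sun']
Overlap count = 4

4


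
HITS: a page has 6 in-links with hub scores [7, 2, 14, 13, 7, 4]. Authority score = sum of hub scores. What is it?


Authority = sum of hub scores of in-linkers
In-link 1: hub score = 7
In-link 2: hub score = 2
In-link 3: hub score = 14
In-link 4: hub score = 13
In-link 5: hub score = 7
In-link 6: hub score = 4
Authority = 7 + 2 + 14 + 13 + 7 + 4 = 47

47


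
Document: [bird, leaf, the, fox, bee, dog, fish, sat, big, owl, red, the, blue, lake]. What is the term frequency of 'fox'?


Document has 14 words
Scanning for 'fox':
Found at positions: [3]
Count = 1

1


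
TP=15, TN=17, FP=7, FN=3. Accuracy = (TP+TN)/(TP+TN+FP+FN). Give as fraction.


Accuracy = (TP + TN) / (TP + TN + FP + FN)
TP + TN = 15 + 17 = 32
Total = 15 + 17 + 7 + 3 = 42
Accuracy = 32 / 42 = 16/21

16/21


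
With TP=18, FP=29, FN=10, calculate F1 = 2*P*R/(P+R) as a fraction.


F1 = 2 * P * R / (P + R)
P = TP/(TP+FP) = 18/47 = 18/47
R = TP/(TP+FN) = 18/28 = 9/14
2 * P * R = 2 * 18/47 * 9/14 = 162/329
P + R = 18/47 + 9/14 = 675/658
F1 = 162/329 / 675/658 = 12/25

12/25


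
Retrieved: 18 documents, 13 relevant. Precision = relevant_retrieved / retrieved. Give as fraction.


Precision = relevant_retrieved / total_retrieved
= 13 / 18
= 13 / (13 + 5)
= 13/18

13/18


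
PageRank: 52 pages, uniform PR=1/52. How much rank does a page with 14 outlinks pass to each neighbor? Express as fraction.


Initial PR = 1/52 = 1/52
Outlinks = 14
Contribution per link = PR / outlinks
= 1/52 / 14
= 1/728

1/728


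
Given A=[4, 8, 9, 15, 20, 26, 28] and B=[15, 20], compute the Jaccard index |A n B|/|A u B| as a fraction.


A intersect B = [15, 20]
|A intersect B| = 2
A union B = [4, 8, 9, 15, 20, 26, 28]
|A union B| = 7
Jaccard = 2/7 = 2/7

2/7


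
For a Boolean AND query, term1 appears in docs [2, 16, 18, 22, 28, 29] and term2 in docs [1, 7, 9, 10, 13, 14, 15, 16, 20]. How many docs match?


Boolean AND: find intersection of posting lists
term1 docs: [2, 16, 18, 22, 28, 29]
term2 docs: [1, 7, 9, 10, 13, 14, 15, 16, 20]
Intersection: [16]
|intersection| = 1

1


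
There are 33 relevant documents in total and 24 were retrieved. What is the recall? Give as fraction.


Recall = retrieved_relevant / total_relevant
= 24 / 33
= 24 / (24 + 9)
= 8/11

8/11


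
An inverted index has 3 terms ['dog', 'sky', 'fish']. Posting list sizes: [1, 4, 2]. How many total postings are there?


Summing posting list sizes:
'dog': 1 postings
'sky': 4 postings
'fish': 2 postings
Total = 1 + 4 + 2 = 7

7


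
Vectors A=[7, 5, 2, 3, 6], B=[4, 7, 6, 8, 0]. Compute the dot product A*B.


Dot product = sum of element-wise products
A[0]*B[0] = 7*4 = 28
A[1]*B[1] = 5*7 = 35
A[2]*B[2] = 2*6 = 12
A[3]*B[3] = 3*8 = 24
A[4]*B[4] = 6*0 = 0
Sum = 28 + 35 + 12 + 24 + 0 = 99

99


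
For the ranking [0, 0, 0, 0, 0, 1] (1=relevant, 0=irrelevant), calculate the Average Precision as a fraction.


Computing P@k for each relevant position:
Position 1: not relevant
Position 2: not relevant
Position 3: not relevant
Position 4: not relevant
Position 5: not relevant
Position 6: relevant, P@6 = 1/6 = 1/6
Sum of P@k = 1/6 = 1/6
AP = 1/6 / 1 = 1/6

1/6


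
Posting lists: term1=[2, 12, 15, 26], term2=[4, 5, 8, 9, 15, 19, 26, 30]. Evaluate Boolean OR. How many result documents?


Boolean OR: find union of posting lists
term1 docs: [2, 12, 15, 26]
term2 docs: [4, 5, 8, 9, 15, 19, 26, 30]
Union: [2, 4, 5, 8, 9, 12, 15, 19, 26, 30]
|union| = 10

10


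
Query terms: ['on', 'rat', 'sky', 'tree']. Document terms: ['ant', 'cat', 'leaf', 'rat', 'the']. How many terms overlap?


Query terms: ['on', 'rat', 'sky', 'tree']
Document terms: ['ant', 'cat', 'leaf', 'rat', 'the']
Common terms: ['rat']
Overlap count = 1

1


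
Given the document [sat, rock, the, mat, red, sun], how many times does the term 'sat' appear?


Document has 6 words
Scanning for 'sat':
Found at positions: [0]
Count = 1

1


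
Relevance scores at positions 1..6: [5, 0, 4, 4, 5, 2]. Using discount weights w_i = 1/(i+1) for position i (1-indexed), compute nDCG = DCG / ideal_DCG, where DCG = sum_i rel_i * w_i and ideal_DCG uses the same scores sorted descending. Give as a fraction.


Position discount weights w_i = 1/(i+1) for i=1..6:
Weights = [1/2, 1/3, 1/4, 1/5, 1/6, 1/7]
Actual relevance: [5, 0, 4, 4, 5, 2]
DCG = 5/2 + 0/3 + 4/4 + 4/5 + 5/6 + 2/7 = 569/105
Ideal relevance (sorted desc): [5, 5, 4, 4, 2, 0]
Ideal DCG = 5/2 + 5/3 + 4/4 + 4/5 + 2/6 + 0/7 = 63/10
nDCG = DCG / ideal_DCG = 569/105 / 63/10 = 1138/1323

1138/1323


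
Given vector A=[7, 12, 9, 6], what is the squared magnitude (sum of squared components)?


|A|^2 = sum of squared components
A[0]^2 = 7^2 = 49
A[1]^2 = 12^2 = 144
A[2]^2 = 9^2 = 81
A[3]^2 = 6^2 = 36
Sum = 49 + 144 + 81 + 36 = 310

310


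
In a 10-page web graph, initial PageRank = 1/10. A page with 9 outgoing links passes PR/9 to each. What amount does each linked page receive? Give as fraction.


Initial PR = 1/10 = 1/10
Outlinks = 9
Contribution per link = PR / outlinks
= 1/10 / 9
= 1/90

1/90


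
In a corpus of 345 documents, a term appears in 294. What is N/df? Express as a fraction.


IDF ratio = N / df
= 345 / 294
= 115/98

115/98


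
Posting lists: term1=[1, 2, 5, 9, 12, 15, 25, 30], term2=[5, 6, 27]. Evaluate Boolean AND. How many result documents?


Boolean AND: find intersection of posting lists
term1 docs: [1, 2, 5, 9, 12, 15, 25, 30]
term2 docs: [5, 6, 27]
Intersection: [5]
|intersection| = 1

1


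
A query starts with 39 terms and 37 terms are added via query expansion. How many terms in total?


Original terms: 39
Expansion terms: 37
Total = 39 + 37 = 76

76


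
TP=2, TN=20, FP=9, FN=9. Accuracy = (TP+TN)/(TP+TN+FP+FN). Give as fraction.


Accuracy = (TP + TN) / (TP + TN + FP + FN)
TP + TN = 2 + 20 = 22
Total = 2 + 20 + 9 + 9 = 40
Accuracy = 22 / 40 = 11/20

11/20


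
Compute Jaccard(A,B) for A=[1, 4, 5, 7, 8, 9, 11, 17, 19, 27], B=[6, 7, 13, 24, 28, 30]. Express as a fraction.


A intersect B = [7]
|A intersect B| = 1
A union B = [1, 4, 5, 6, 7, 8, 9, 11, 13, 17, 19, 24, 27, 28, 30]
|A union B| = 15
Jaccard = 1/15 = 1/15

1/15


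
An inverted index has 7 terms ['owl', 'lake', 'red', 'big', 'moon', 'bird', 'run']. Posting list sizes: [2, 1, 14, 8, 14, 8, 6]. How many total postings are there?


Summing posting list sizes:
'owl': 2 postings
'lake': 1 postings
'red': 14 postings
'big': 8 postings
'moon': 14 postings
'bird': 8 postings
'run': 6 postings
Total = 2 + 1 + 14 + 8 + 14 + 8 + 6 = 53

53


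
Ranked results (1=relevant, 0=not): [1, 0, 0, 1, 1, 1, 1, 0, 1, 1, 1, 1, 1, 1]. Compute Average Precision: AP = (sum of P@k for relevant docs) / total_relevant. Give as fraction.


Computing P@k for each relevant position:
Position 1: relevant, P@1 = 1/1 = 1
Position 2: not relevant
Position 3: not relevant
Position 4: relevant, P@4 = 2/4 = 1/2
Position 5: relevant, P@5 = 3/5 = 3/5
Position 6: relevant, P@6 = 4/6 = 2/3
Position 7: relevant, P@7 = 5/7 = 5/7
Position 8: not relevant
Position 9: relevant, P@9 = 6/9 = 2/3
Position 10: relevant, P@10 = 7/10 = 7/10
Position 11: relevant, P@11 = 8/11 = 8/11
Position 12: relevant, P@12 = 9/12 = 3/4
Position 13: relevant, P@13 = 10/13 = 10/13
Position 14: relevant, P@14 = 11/14 = 11/14
Sum of P@k = 1 + 1/2 + 3/5 + 2/3 + 5/7 + 2/3 + 7/10 + 8/11 + 3/4 + 10/13 + 11/14 = 67609/8580
AP = 67609/8580 / 11 = 67609/94380

67609/94380


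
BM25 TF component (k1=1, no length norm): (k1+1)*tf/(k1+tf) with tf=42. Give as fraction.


BM25 TF component = (k1+1)*tf / (k1+tf)
k1 = 1, tf = 42
Numerator = (1+1)*42 = 84
Denominator = 1 + 42 = 43
= 84/43 = 84/43

84/43


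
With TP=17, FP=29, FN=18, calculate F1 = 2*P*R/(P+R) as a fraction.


F1 = 2 * P * R / (P + R)
P = TP/(TP+FP) = 17/46 = 17/46
R = TP/(TP+FN) = 17/35 = 17/35
2 * P * R = 2 * 17/46 * 17/35 = 289/805
P + R = 17/46 + 17/35 = 1377/1610
F1 = 289/805 / 1377/1610 = 34/81

34/81


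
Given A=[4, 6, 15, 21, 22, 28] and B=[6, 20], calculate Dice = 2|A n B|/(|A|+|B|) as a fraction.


A intersect B = [6]
|A intersect B| = 1
|A| = 6, |B| = 2
Dice = 2*1 / (6+2)
= 2 / 8 = 1/4

1/4


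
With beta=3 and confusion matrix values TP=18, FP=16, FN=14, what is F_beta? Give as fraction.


P = TP/(TP+FP) = 18/34 = 9/17
R = TP/(TP+FN) = 18/32 = 9/16
beta^2 = 3^2 = 9
(1 + beta^2) = 10
Numerator = (1+beta^2)*P*R = 405/136
Denominator = beta^2*P + R = 81/17 + 9/16 = 1449/272
F_beta = 90/161

90/161


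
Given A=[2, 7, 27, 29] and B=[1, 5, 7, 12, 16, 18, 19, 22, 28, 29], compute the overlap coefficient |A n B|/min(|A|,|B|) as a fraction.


A intersect B = [7, 29]
|A intersect B| = 2
min(|A|, |B|) = min(4, 10) = 4
Overlap = 2 / 4 = 1/2

1/2


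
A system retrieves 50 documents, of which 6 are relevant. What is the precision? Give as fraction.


Precision = relevant_retrieved / total_retrieved
= 6 / 50
= 6 / (6 + 44)
= 3/25

3/25


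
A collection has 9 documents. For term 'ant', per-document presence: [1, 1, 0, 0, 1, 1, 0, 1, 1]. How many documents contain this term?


Checking each document for 'ant':
Doc 1: present
Doc 2: present
Doc 3: absent
Doc 4: absent
Doc 5: present
Doc 6: present
Doc 7: absent
Doc 8: present
Doc 9: present
df = sum of presences = 1 + 1 + 0 + 0 + 1 + 1 + 0 + 1 + 1 = 6

6


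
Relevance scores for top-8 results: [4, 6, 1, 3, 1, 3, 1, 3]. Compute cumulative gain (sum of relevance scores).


Cumulative Gain = sum of relevance scores
Position 1: rel=4, running sum=4
Position 2: rel=6, running sum=10
Position 3: rel=1, running sum=11
Position 4: rel=3, running sum=14
Position 5: rel=1, running sum=15
Position 6: rel=3, running sum=18
Position 7: rel=1, running sum=19
Position 8: rel=3, running sum=22
CG = 22

22


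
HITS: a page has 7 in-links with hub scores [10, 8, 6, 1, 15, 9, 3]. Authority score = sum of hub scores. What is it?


Authority = sum of hub scores of in-linkers
In-link 1: hub score = 10
In-link 2: hub score = 8
In-link 3: hub score = 6
In-link 4: hub score = 1
In-link 5: hub score = 15
In-link 6: hub score = 9
In-link 7: hub score = 3
Authority = 10 + 8 + 6 + 1 + 15 + 9 + 3 = 52

52


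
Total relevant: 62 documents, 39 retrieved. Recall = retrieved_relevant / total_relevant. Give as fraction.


Recall = retrieved_relevant / total_relevant
= 39 / 62
= 39 / (39 + 23)
= 39/62

39/62


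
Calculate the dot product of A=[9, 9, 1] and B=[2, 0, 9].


Dot product = sum of element-wise products
A[0]*B[0] = 9*2 = 18
A[1]*B[1] = 9*0 = 0
A[2]*B[2] = 1*9 = 9
Sum = 18 + 0 + 9 = 27

27


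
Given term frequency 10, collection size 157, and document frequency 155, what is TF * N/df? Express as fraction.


TF * (N/df)
= 10 * (157/155)
= 10 * 157/155
= 314/31

314/31


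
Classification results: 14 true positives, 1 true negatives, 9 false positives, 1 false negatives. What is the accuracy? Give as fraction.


Accuracy = (TP + TN) / (TP + TN + FP + FN)
TP + TN = 14 + 1 = 15
Total = 14 + 1 + 9 + 1 = 25
Accuracy = 15 / 25 = 3/5

3/5


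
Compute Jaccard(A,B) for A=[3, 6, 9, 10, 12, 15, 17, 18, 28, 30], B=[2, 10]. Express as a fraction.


A intersect B = [10]
|A intersect B| = 1
A union B = [2, 3, 6, 9, 10, 12, 15, 17, 18, 28, 30]
|A union B| = 11
Jaccard = 1/11 = 1/11

1/11


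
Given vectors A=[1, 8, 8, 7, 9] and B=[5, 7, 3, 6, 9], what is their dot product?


Dot product = sum of element-wise products
A[0]*B[0] = 1*5 = 5
A[1]*B[1] = 8*7 = 56
A[2]*B[2] = 8*3 = 24
A[3]*B[3] = 7*6 = 42
A[4]*B[4] = 9*9 = 81
Sum = 5 + 56 + 24 + 42 + 81 = 208

208


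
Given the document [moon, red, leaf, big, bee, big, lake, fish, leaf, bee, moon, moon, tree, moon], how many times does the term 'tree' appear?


Document has 14 words
Scanning for 'tree':
Found at positions: [12]
Count = 1

1


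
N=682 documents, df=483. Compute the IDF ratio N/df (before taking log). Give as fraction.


IDF ratio = N / df
= 682 / 483
= 682/483

682/483


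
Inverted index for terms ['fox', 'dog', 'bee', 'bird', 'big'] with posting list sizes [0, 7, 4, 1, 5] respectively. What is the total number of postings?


Summing posting list sizes:
'fox': 0 postings
'dog': 7 postings
'bee': 4 postings
'bird': 1 postings
'big': 5 postings
Total = 0 + 7 + 4 + 1 + 5 = 17

17


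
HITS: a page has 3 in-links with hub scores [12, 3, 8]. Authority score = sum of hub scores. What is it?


Authority = sum of hub scores of in-linkers
In-link 1: hub score = 12
In-link 2: hub score = 3
In-link 3: hub score = 8
Authority = 12 + 3 + 8 = 23

23


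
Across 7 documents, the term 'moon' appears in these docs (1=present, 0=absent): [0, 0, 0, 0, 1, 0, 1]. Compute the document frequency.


Checking each document for 'moon':
Doc 1: absent
Doc 2: absent
Doc 3: absent
Doc 4: absent
Doc 5: present
Doc 6: absent
Doc 7: present
df = sum of presences = 0 + 0 + 0 + 0 + 1 + 0 + 1 = 2

2


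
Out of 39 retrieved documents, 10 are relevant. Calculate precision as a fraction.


Precision = relevant_retrieved / total_retrieved
= 10 / 39
= 10 / (10 + 29)
= 10/39

10/39


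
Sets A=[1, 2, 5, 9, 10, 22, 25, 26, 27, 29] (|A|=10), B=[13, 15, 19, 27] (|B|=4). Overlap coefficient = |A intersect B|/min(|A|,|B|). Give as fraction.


A intersect B = [27]
|A intersect B| = 1
min(|A|, |B|) = min(10, 4) = 4
Overlap = 1 / 4 = 1/4

1/4


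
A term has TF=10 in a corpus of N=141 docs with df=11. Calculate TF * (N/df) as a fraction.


TF * (N/df)
= 10 * (141/11)
= 10 * 141/11
= 1410/11

1410/11


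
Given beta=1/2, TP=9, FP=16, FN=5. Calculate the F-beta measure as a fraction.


P = TP/(TP+FP) = 9/25 = 9/25
R = TP/(TP+FN) = 9/14 = 9/14
beta^2 = 1/2^2 = 1/4
(1 + beta^2) = 5/4
Numerator = (1+beta^2)*P*R = 81/280
Denominator = beta^2*P + R = 9/100 + 9/14 = 513/700
F_beta = 15/38

15/38


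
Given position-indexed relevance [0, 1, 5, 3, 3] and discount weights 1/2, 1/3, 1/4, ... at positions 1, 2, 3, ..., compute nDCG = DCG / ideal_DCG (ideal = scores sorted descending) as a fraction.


Position discount weights w_i = 1/(i+1) for i=1..5:
Weights = [1/2, 1/3, 1/4, 1/5, 1/6]
Actual relevance: [0, 1, 5, 3, 3]
DCG = 0/2 + 1/3 + 5/4 + 3/5 + 3/6 = 161/60
Ideal relevance (sorted desc): [5, 3, 3, 1, 0]
Ideal DCG = 5/2 + 3/3 + 3/4 + 1/5 + 0/6 = 89/20
nDCG = DCG / ideal_DCG = 161/60 / 89/20 = 161/267

161/267


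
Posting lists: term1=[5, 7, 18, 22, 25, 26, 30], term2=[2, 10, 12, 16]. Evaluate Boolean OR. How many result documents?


Boolean OR: find union of posting lists
term1 docs: [5, 7, 18, 22, 25, 26, 30]
term2 docs: [2, 10, 12, 16]
Union: [2, 5, 7, 10, 12, 16, 18, 22, 25, 26, 30]
|union| = 11

11


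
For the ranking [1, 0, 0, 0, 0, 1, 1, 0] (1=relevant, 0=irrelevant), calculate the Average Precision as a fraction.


Computing P@k for each relevant position:
Position 1: relevant, P@1 = 1/1 = 1
Position 2: not relevant
Position 3: not relevant
Position 4: not relevant
Position 5: not relevant
Position 6: relevant, P@6 = 2/6 = 1/3
Position 7: relevant, P@7 = 3/7 = 3/7
Position 8: not relevant
Sum of P@k = 1 + 1/3 + 3/7 = 37/21
AP = 37/21 / 3 = 37/63

37/63


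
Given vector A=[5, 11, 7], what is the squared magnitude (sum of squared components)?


|A|^2 = sum of squared components
A[0]^2 = 5^2 = 25
A[1]^2 = 11^2 = 121
A[2]^2 = 7^2 = 49
Sum = 25 + 121 + 49 = 195

195


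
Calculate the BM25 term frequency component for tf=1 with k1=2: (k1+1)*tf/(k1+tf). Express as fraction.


BM25 TF component = (k1+1)*tf / (k1+tf)
k1 = 2, tf = 1
Numerator = (2+1)*1 = 3
Denominator = 2 + 1 = 3
= 3/3 = 1

1


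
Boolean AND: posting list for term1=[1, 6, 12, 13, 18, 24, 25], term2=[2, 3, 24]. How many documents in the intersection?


Boolean AND: find intersection of posting lists
term1 docs: [1, 6, 12, 13, 18, 24, 25]
term2 docs: [2, 3, 24]
Intersection: [24]
|intersection| = 1

1


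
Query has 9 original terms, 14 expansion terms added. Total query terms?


Original terms: 9
Expansion terms: 14
Total = 9 + 14 = 23

23


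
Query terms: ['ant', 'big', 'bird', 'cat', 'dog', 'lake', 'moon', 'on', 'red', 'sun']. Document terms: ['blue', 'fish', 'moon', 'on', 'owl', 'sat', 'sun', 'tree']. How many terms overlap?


Query terms: ['ant', 'big', 'bird', 'cat', 'dog', 'lake', 'moon', 'on', 'red', 'sun']
Document terms: ['blue', 'fish', 'moon', 'on', 'owl', 'sat', 'sun', 'tree']
Common terms: ['moon', 'on', 'sun']
Overlap count = 3

3


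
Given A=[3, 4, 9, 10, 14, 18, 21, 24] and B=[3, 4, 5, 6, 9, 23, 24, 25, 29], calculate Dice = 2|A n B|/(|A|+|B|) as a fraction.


A intersect B = [3, 4, 9, 24]
|A intersect B| = 4
|A| = 8, |B| = 9
Dice = 2*4 / (8+9)
= 8 / 17 = 8/17

8/17


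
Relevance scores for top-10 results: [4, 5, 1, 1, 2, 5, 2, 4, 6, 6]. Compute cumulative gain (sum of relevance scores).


Cumulative Gain = sum of relevance scores
Position 1: rel=4, running sum=4
Position 2: rel=5, running sum=9
Position 3: rel=1, running sum=10
Position 4: rel=1, running sum=11
Position 5: rel=2, running sum=13
Position 6: rel=5, running sum=18
Position 7: rel=2, running sum=20
Position 8: rel=4, running sum=24
Position 9: rel=6, running sum=30
Position 10: rel=6, running sum=36
CG = 36

36


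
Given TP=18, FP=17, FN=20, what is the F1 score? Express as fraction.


F1 = 2 * P * R / (P + R)
P = TP/(TP+FP) = 18/35 = 18/35
R = TP/(TP+FN) = 18/38 = 9/19
2 * P * R = 2 * 18/35 * 9/19 = 324/665
P + R = 18/35 + 9/19 = 657/665
F1 = 324/665 / 657/665 = 36/73

36/73


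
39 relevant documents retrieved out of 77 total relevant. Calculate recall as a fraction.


Recall = retrieved_relevant / total_relevant
= 39 / 77
= 39 / (39 + 38)
= 39/77

39/77


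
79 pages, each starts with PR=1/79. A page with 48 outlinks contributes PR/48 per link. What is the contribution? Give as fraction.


Initial PR = 1/79 = 1/79
Outlinks = 48
Contribution per link = PR / outlinks
= 1/79 / 48
= 1/3792

1/3792


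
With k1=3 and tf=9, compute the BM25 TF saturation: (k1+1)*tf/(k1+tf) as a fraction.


BM25 TF component = (k1+1)*tf / (k1+tf)
k1 = 3, tf = 9
Numerator = (3+1)*9 = 36
Denominator = 3 + 9 = 12
= 36/12 = 3

3


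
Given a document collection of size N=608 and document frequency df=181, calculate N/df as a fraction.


IDF ratio = N / df
= 608 / 181
= 608/181

608/181


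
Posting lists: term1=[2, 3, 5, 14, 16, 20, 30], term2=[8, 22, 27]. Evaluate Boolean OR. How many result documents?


Boolean OR: find union of posting lists
term1 docs: [2, 3, 5, 14, 16, 20, 30]
term2 docs: [8, 22, 27]
Union: [2, 3, 5, 8, 14, 16, 20, 22, 27, 30]
|union| = 10

10


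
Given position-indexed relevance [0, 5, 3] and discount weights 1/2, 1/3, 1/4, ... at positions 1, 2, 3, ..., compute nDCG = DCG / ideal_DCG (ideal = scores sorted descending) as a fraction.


Position discount weights w_i = 1/(i+1) for i=1..3:
Weights = [1/2, 1/3, 1/4]
Actual relevance: [0, 5, 3]
DCG = 0/2 + 5/3 + 3/4 = 29/12
Ideal relevance (sorted desc): [5, 3, 0]
Ideal DCG = 5/2 + 3/3 + 0/4 = 7/2
nDCG = DCG / ideal_DCG = 29/12 / 7/2 = 29/42

29/42


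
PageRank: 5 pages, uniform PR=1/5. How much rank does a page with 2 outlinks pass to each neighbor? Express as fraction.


Initial PR = 1/5 = 1/5
Outlinks = 2
Contribution per link = PR / outlinks
= 1/5 / 2
= 1/10

1/10


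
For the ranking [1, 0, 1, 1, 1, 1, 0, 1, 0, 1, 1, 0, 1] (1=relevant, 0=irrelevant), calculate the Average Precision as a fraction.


Computing P@k for each relevant position:
Position 1: relevant, P@1 = 1/1 = 1
Position 2: not relevant
Position 3: relevant, P@3 = 2/3 = 2/3
Position 4: relevant, P@4 = 3/4 = 3/4
Position 5: relevant, P@5 = 4/5 = 4/5
Position 6: relevant, P@6 = 5/6 = 5/6
Position 7: not relevant
Position 8: relevant, P@8 = 6/8 = 3/4
Position 9: not relevant
Position 10: relevant, P@10 = 7/10 = 7/10
Position 11: relevant, P@11 = 8/11 = 8/11
Position 12: not relevant
Position 13: relevant, P@13 = 9/13 = 9/13
Sum of P@k = 1 + 2/3 + 3/4 + 4/5 + 5/6 + 3/4 + 7/10 + 8/11 + 9/13 = 1979/286
AP = 1979/286 / 9 = 1979/2574

1979/2574


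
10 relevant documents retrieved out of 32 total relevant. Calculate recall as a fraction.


Recall = retrieved_relevant / total_relevant
= 10 / 32
= 10 / (10 + 22)
= 5/16

5/16


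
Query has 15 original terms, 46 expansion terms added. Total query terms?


Original terms: 15
Expansion terms: 46
Total = 15 + 46 = 61

61


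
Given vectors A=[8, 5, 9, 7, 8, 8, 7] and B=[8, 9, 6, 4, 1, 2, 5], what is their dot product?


Dot product = sum of element-wise products
A[0]*B[0] = 8*8 = 64
A[1]*B[1] = 5*9 = 45
A[2]*B[2] = 9*6 = 54
A[3]*B[3] = 7*4 = 28
A[4]*B[4] = 8*1 = 8
A[5]*B[5] = 8*2 = 16
A[6]*B[6] = 7*5 = 35
Sum = 64 + 45 + 54 + 28 + 8 + 16 + 35 = 250

250


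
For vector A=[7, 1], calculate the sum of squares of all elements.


|A|^2 = sum of squared components
A[0]^2 = 7^2 = 49
A[1]^2 = 1^2 = 1
Sum = 49 + 1 = 50

50


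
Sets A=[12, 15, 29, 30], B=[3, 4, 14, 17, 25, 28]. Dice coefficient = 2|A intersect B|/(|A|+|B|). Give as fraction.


A intersect B = []
|A intersect B| = 0
|A| = 4, |B| = 6
Dice = 2*0 / (4+6)
= 0 / 10 = 0

0


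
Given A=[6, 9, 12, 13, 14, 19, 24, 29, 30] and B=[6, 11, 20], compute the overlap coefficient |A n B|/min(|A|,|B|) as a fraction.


A intersect B = [6]
|A intersect B| = 1
min(|A|, |B|) = min(9, 3) = 3
Overlap = 1 / 3 = 1/3

1/3


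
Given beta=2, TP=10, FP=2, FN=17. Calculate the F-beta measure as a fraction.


P = TP/(TP+FP) = 10/12 = 5/6
R = TP/(TP+FN) = 10/27 = 10/27
beta^2 = 2^2 = 4
(1 + beta^2) = 5
Numerator = (1+beta^2)*P*R = 125/81
Denominator = beta^2*P + R = 10/3 + 10/27 = 100/27
F_beta = 5/12

5/12


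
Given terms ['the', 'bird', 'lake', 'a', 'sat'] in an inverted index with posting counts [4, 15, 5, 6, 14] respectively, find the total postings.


Summing posting list sizes:
'the': 4 postings
'bird': 15 postings
'lake': 5 postings
'a': 6 postings
'sat': 14 postings
Total = 4 + 15 + 5 + 6 + 14 = 44

44


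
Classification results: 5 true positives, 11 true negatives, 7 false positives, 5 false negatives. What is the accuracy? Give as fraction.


Accuracy = (TP + TN) / (TP + TN + FP + FN)
TP + TN = 5 + 11 = 16
Total = 5 + 11 + 7 + 5 = 28
Accuracy = 16 / 28 = 4/7

4/7


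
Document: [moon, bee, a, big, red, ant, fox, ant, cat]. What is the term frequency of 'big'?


Document has 9 words
Scanning for 'big':
Found at positions: [3]
Count = 1

1


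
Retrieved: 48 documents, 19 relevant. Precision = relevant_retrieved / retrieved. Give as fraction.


Precision = relevant_retrieved / total_retrieved
= 19 / 48
= 19 / (19 + 29)
= 19/48

19/48


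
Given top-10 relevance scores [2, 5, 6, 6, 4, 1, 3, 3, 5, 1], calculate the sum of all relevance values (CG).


Cumulative Gain = sum of relevance scores
Position 1: rel=2, running sum=2
Position 2: rel=5, running sum=7
Position 3: rel=6, running sum=13
Position 4: rel=6, running sum=19
Position 5: rel=4, running sum=23
Position 6: rel=1, running sum=24
Position 7: rel=3, running sum=27
Position 8: rel=3, running sum=30
Position 9: rel=5, running sum=35
Position 10: rel=1, running sum=36
CG = 36

36


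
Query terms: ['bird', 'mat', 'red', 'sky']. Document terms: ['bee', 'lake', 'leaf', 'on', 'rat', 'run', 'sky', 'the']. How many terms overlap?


Query terms: ['bird', 'mat', 'red', 'sky']
Document terms: ['bee', 'lake', 'leaf', 'on', 'rat', 'run', 'sky', 'the']
Common terms: ['sky']
Overlap count = 1

1


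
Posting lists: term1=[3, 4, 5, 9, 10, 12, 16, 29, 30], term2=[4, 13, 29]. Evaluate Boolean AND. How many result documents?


Boolean AND: find intersection of posting lists
term1 docs: [3, 4, 5, 9, 10, 12, 16, 29, 30]
term2 docs: [4, 13, 29]
Intersection: [4, 29]
|intersection| = 2

2


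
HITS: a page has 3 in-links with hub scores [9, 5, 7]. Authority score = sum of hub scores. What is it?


Authority = sum of hub scores of in-linkers
In-link 1: hub score = 9
In-link 2: hub score = 5
In-link 3: hub score = 7
Authority = 9 + 5 + 7 = 21

21


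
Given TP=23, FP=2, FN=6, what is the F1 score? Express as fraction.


F1 = 2 * P * R / (P + R)
P = TP/(TP+FP) = 23/25 = 23/25
R = TP/(TP+FN) = 23/29 = 23/29
2 * P * R = 2 * 23/25 * 23/29 = 1058/725
P + R = 23/25 + 23/29 = 1242/725
F1 = 1058/725 / 1242/725 = 23/27

23/27


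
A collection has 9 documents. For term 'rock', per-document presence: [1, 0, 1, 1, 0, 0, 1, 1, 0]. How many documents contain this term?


Checking each document for 'rock':
Doc 1: present
Doc 2: absent
Doc 3: present
Doc 4: present
Doc 5: absent
Doc 6: absent
Doc 7: present
Doc 8: present
Doc 9: absent
df = sum of presences = 1 + 0 + 1 + 1 + 0 + 0 + 1 + 1 + 0 = 5

5


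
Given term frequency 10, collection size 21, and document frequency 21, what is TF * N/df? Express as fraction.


TF * (N/df)
= 10 * (21/21)
= 10 * 1
= 10

10


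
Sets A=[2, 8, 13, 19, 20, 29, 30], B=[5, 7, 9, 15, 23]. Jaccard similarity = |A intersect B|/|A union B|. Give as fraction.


A intersect B = []
|A intersect B| = 0
A union B = [2, 5, 7, 8, 9, 13, 15, 19, 20, 23, 29, 30]
|A union B| = 12
Jaccard = 0/12 = 0

0


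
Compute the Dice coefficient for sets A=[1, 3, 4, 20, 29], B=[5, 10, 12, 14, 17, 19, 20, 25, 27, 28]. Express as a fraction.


A intersect B = [20]
|A intersect B| = 1
|A| = 5, |B| = 10
Dice = 2*1 / (5+10)
= 2 / 15 = 2/15

2/15


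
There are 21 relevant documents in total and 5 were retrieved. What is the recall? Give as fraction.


Recall = retrieved_relevant / total_relevant
= 5 / 21
= 5 / (5 + 16)
= 5/21

5/21


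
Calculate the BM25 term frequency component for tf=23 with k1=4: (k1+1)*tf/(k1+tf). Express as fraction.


BM25 TF component = (k1+1)*tf / (k1+tf)
k1 = 4, tf = 23
Numerator = (4+1)*23 = 115
Denominator = 4 + 23 = 27
= 115/27 = 115/27

115/27


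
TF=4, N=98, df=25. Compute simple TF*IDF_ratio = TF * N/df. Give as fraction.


TF * (N/df)
= 4 * (98/25)
= 4 * 98/25
= 392/25

392/25


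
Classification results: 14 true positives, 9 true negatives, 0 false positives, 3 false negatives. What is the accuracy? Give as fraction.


Accuracy = (TP + TN) / (TP + TN + FP + FN)
TP + TN = 14 + 9 = 23
Total = 14 + 9 + 0 + 3 = 26
Accuracy = 23 / 26 = 23/26

23/26


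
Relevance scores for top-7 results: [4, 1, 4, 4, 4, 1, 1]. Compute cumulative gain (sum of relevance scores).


Cumulative Gain = sum of relevance scores
Position 1: rel=4, running sum=4
Position 2: rel=1, running sum=5
Position 3: rel=4, running sum=9
Position 4: rel=4, running sum=13
Position 5: rel=4, running sum=17
Position 6: rel=1, running sum=18
Position 7: rel=1, running sum=19
CG = 19

19


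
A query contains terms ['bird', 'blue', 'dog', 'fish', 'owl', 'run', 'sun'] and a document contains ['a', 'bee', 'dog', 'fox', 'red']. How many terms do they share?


Query terms: ['bird', 'blue', 'dog', 'fish', 'owl', 'run', 'sun']
Document terms: ['a', 'bee', 'dog', 'fox', 'red']
Common terms: ['dog']
Overlap count = 1

1


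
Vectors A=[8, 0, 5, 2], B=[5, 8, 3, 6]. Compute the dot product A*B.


Dot product = sum of element-wise products
A[0]*B[0] = 8*5 = 40
A[1]*B[1] = 0*8 = 0
A[2]*B[2] = 5*3 = 15
A[3]*B[3] = 2*6 = 12
Sum = 40 + 0 + 15 + 12 = 67

67


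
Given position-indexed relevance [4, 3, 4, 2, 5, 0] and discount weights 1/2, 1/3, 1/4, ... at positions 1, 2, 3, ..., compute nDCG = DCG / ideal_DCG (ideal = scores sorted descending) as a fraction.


Position discount weights w_i = 1/(i+1) for i=1..6:
Weights = [1/2, 1/3, 1/4, 1/5, 1/6, 1/7]
Actual relevance: [4, 3, 4, 2, 5, 0]
DCG = 4/2 + 3/3 + 4/4 + 2/5 + 5/6 + 0/7 = 157/30
Ideal relevance (sorted desc): [5, 4, 4, 3, 2, 0]
Ideal DCG = 5/2 + 4/3 + 4/4 + 3/5 + 2/6 + 0/7 = 173/30
nDCG = DCG / ideal_DCG = 157/30 / 173/30 = 157/173

157/173


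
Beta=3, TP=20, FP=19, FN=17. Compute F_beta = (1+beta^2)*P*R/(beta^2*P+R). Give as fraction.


P = TP/(TP+FP) = 20/39 = 20/39
R = TP/(TP+FN) = 20/37 = 20/37
beta^2 = 3^2 = 9
(1 + beta^2) = 10
Numerator = (1+beta^2)*P*R = 4000/1443
Denominator = beta^2*P + R = 60/13 + 20/37 = 2480/481
F_beta = 50/93

50/93
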